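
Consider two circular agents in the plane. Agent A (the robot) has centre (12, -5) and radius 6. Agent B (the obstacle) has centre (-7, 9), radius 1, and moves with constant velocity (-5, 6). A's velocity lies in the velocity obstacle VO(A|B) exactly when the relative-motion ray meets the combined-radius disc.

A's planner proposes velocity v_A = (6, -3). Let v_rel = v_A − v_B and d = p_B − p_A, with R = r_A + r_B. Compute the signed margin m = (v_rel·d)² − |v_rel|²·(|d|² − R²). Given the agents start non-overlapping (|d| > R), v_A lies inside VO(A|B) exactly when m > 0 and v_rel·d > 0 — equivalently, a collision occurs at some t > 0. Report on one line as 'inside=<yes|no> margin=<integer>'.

d = (-19, 14),  |d|² = 557;  R = 6+1 = 7,  c = 557−7² = 508
v_rel = (11, -9),  |v_rel|² = 202;  v_rel·d = (11)·(-19) + (-9)·(14) = -335
202·t² + 670·t + 508 = 0  ⇒  m = (-335)² − 202·508 = 9609
m = 9609 > 0,  v_rel·d = -335 < 0  ⇒  outside

inside=no margin=9609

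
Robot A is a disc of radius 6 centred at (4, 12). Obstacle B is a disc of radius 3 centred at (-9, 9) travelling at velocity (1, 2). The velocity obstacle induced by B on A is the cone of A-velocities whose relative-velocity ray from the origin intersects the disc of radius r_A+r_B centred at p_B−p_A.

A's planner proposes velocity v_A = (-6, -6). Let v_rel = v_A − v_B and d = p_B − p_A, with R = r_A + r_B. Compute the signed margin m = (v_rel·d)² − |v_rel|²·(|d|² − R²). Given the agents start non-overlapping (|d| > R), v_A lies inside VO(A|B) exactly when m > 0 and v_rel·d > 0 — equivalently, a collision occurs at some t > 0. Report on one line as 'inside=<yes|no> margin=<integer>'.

d = (-13, -3),  |d|² = 178;  R = 6+3 = 9,  c = 178−9² = 97
v_rel = (-7, -8),  |v_rel|² = 113;  v_rel·d = (-7)·(-13) + (-8)·(-3) = 115
113·t² − 230·t + 97 = 0  ⇒  m = 115² − 113·97 = 2264
m = 2264 > 0,  v_rel·d = 115 > 0  ⇒  inside

inside=yes margin=2264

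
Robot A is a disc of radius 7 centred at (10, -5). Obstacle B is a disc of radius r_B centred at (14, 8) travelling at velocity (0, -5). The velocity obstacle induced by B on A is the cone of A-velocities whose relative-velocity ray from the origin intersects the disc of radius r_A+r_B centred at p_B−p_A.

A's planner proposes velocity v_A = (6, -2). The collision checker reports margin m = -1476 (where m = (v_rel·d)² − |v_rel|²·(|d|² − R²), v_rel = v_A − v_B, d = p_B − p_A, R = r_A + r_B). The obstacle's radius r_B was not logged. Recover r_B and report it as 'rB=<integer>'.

m = -1476
d = (4, 13);  v_rel = (6, 3),  |v_rel|² = 45
v_rel×d = (6)·(13) − (3)·(4) = 66
since m = R²·45 − 66²:  R² = (4356 + -1476) / 45 = 64
R = √64 = 8  ⇒  r_B = 8 − 7 = 1

rB=1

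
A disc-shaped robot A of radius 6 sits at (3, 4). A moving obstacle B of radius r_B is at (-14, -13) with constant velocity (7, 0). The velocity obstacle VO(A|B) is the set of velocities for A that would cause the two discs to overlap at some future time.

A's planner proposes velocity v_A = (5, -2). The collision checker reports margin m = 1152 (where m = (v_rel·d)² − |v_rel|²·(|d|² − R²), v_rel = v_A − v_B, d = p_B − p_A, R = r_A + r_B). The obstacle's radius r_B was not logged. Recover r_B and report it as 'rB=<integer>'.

m = 1152
d = (-17, -17);  v_rel = (-2, -2),  |v_rel|² = 8
v_rel×d = (-2)·(-17) − (-2)·(-17) = 0
since m = R²·8 − 0²:  R² = (0 + 1152) / 8 = 144
R = √144 = 12  ⇒  r_B = 12 − 6 = 6

rB=6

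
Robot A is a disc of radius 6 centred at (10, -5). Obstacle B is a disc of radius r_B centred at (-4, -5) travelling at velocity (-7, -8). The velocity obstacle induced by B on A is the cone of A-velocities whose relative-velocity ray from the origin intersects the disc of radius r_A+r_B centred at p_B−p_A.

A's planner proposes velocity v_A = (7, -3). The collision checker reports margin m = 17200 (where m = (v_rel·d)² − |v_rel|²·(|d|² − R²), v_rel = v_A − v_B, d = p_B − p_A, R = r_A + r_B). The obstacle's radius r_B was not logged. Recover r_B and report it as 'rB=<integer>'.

m = 17200
d = (-14, 0);  v_rel = (14, 5),  |v_rel|² = 221
v_rel×d = (14)·(0) − (5)·(-14) = 70
since m = R²·221 − 70²:  R² = (4900 + 17200) / 221 = 100
R = √100 = 10  ⇒  r_B = 10 − 6 = 4

rB=4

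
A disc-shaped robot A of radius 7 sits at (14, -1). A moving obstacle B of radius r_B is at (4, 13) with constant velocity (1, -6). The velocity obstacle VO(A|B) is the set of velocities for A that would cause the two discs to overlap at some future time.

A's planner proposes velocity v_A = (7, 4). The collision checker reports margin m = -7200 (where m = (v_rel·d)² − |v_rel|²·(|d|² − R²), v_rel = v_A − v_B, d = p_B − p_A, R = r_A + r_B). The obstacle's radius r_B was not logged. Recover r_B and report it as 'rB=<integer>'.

m = -7200
d = (-10, 14);  v_rel = (6, 10),  |v_rel|² = 136
v_rel×d = (6)·(14) − (10)·(-10) = 184
since m = R²·136 − 184²:  R² = (33856 + -7200) / 136 = 196
R = √196 = 14  ⇒  r_B = 14 − 7 = 7

rB=7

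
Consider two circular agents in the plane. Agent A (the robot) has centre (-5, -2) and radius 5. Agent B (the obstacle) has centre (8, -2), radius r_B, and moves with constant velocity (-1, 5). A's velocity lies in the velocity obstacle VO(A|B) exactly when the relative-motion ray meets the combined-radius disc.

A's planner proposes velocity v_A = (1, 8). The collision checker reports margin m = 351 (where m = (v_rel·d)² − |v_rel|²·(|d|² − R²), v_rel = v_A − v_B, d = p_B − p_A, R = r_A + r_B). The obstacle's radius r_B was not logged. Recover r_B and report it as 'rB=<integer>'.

m = 351
d = (13, 0);  v_rel = (2, 3),  |v_rel|² = 13
v_rel×d = (2)·(0) − (3)·(13) = -39
since m = R²·13 − (-39)²:  R² = (1521 + 351) / 13 = 144
R = √144 = 12  ⇒  r_B = 12 − 5 = 7

rB=7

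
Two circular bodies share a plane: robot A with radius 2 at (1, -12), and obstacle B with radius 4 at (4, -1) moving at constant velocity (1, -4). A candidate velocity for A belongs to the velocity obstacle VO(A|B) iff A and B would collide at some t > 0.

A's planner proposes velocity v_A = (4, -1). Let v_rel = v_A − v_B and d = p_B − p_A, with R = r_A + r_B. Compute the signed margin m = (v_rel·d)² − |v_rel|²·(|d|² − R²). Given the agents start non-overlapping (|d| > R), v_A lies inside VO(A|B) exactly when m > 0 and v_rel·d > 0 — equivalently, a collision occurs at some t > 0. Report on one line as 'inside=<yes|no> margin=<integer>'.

d = (3, 11),  |d|² = 130;  R = 2+4 = 6,  c = 130−6² = 94
v_rel = (3, 3),  |v_rel|² = 18;  v_rel·d = (3)·(3) + (3)·(11) = 42
18·t² − 84·t + 94 = 0  ⇒  m = 42² − 18·94 = 72
m = 72 > 0,  v_rel·d = 42 > 0  ⇒  inside

inside=yes margin=72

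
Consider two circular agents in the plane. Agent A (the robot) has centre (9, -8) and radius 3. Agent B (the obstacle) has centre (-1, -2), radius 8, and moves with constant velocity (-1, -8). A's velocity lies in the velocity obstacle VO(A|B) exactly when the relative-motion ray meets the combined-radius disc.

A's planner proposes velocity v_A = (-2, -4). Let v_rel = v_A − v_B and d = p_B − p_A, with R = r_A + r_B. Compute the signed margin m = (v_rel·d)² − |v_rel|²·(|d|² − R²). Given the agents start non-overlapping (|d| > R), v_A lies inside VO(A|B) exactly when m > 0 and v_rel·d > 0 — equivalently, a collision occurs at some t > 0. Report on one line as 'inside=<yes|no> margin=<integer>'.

d = (-10, 6),  |d|² = 136;  R = 3+8 = 11,  c = 136−11² = 15
v_rel = (-1, 4),  |v_rel|² = 17;  v_rel·d = (-1)·(-10) + (4)·(6) = 34
17·t² − 68·t + 15 = 0  ⇒  m = 34² − 17·15 = 901
m = 901 > 0,  v_rel·d = 34 > 0  ⇒  inside

inside=yes margin=901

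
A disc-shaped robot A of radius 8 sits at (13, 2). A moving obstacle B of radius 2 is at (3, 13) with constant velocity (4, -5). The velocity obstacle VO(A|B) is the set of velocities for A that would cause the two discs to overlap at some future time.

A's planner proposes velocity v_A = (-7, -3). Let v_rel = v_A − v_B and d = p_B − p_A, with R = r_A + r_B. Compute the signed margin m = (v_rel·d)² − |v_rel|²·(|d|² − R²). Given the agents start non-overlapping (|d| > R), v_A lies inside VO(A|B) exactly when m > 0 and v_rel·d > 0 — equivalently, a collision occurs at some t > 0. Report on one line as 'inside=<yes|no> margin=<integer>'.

d = (-10, 11),  |d|² = 221;  R = 8+2 = 10,  c = 221−10² = 121
v_rel = (-11, 2),  |v_rel|² = 125;  v_rel·d = (-11)·(-10) + (2)·(11) = 132
125·t² − 264·t + 121 = 0  ⇒  m = 132² − 125·121 = 2299
m = 2299 > 0,  v_rel·d = 132 > 0  ⇒  inside

inside=yes margin=2299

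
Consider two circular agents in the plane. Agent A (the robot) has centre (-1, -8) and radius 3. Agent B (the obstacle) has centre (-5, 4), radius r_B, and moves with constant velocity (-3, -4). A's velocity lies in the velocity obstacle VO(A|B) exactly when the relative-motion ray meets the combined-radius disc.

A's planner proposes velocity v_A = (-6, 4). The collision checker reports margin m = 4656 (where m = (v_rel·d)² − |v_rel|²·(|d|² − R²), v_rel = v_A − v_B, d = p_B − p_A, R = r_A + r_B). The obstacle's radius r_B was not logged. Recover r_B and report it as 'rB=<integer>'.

m = 4656
d = (-4, 12);  v_rel = (-3, 8),  |v_rel|² = 73
v_rel×d = (-3)·(12) − (8)·(-4) = -4
since m = R²·73 − (-4)²:  R² = (16 + 4656) / 73 = 64
R = √64 = 8  ⇒  r_B = 8 − 3 = 5

rB=5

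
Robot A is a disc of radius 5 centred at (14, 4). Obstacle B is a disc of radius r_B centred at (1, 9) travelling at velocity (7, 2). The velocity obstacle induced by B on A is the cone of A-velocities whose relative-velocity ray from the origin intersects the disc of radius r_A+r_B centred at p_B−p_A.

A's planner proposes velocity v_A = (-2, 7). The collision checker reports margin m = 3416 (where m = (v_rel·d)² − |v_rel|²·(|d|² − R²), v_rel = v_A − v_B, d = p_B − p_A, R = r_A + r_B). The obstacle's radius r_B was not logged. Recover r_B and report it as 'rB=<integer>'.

m = 3416
d = (-13, 5);  v_rel = (-9, 5),  |v_rel|² = 106
v_rel×d = (-9)·(5) − (5)·(-13) = 20
since m = R²·106 − 20²:  R² = (400 + 3416) / 106 = 36
R = √36 = 6  ⇒  r_B = 6 − 5 = 1

rB=1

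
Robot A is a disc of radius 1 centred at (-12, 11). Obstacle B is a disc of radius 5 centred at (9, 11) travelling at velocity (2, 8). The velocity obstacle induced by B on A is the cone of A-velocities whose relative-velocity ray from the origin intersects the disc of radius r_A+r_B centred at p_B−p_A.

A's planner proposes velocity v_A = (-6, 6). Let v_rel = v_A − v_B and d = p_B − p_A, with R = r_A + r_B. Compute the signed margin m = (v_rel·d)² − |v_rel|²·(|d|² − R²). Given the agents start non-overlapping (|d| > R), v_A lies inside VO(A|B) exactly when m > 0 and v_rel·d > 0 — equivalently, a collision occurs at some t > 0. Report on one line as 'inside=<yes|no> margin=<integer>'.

d = (21, 0),  |d|² = 441;  R = 1+5 = 6,  c = 441−6² = 405
v_rel = (-8, -2),  |v_rel|² = 68;  v_rel·d = (-8)·(21) + (-2)·(0) = -168
68·t² + 336·t + 405 = 0  ⇒  m = (-168)² − 68·405 = 684
m = 684 > 0,  v_rel·d = -168 < 0  ⇒  outside

inside=no margin=684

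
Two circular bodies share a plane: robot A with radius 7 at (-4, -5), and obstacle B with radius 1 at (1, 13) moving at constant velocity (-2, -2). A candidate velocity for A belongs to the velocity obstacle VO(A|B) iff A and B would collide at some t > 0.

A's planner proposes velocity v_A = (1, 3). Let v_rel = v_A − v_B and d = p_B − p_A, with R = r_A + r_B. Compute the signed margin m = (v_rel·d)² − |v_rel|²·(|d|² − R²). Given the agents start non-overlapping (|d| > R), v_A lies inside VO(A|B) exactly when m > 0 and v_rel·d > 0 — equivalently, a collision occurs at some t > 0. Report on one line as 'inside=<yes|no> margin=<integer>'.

d = (5, 18),  |d|² = 349;  R = 7+1 = 8,  c = 349−8² = 285
v_rel = (3, 5),  |v_rel|² = 34;  v_rel·d = (3)·(5) + (5)·(18) = 105
34·t² − 210·t + 285 = 0  ⇒  m = 105² − 34·285 = 1335
m = 1335 > 0,  v_rel·d = 105 > 0  ⇒  inside

inside=yes margin=1335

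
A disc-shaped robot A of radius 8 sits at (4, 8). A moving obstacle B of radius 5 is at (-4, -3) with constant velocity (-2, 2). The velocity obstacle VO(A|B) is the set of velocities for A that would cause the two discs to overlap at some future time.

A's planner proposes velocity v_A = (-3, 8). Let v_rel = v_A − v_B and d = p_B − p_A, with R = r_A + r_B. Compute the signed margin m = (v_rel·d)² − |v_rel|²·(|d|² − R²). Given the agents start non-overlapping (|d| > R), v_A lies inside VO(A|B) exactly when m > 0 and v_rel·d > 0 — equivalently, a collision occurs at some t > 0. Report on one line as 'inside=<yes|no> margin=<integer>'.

d = (-8, -11),  |d|² = 185;  R = 8+5 = 13,  c = 185−13² = 16
v_rel = (-1, 6),  |v_rel|² = 37;  v_rel·d = (-1)·(-8) + (6)·(-11) = -58
37·t² + 116·t + 16 = 0  ⇒  m = (-58)² − 37·16 = 2772
m = 2772 > 0,  v_rel·d = -58 < 0  ⇒  outside

inside=no margin=2772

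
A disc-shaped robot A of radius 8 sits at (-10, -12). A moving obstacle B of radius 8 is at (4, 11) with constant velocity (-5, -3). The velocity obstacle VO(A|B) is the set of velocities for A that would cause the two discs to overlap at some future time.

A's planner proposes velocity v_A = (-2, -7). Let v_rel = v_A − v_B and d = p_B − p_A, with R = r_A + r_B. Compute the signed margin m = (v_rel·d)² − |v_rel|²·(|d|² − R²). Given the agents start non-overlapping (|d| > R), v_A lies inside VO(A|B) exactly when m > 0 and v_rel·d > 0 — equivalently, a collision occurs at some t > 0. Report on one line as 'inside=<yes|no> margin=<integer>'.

d = (14, 23),  |d|² = 725;  R = 8+8 = 16,  c = 725−16² = 469
v_rel = (3, -4),  |v_rel|² = 25;  v_rel·d = (3)·(14) + (-4)·(23) = -50
25·t² + 100·t + 469 = 0  ⇒  m = (-50)² − 25·469 = -9225
m = -9225 < 0,  v_rel·d = -50 < 0  ⇒  outside

inside=no margin=-9225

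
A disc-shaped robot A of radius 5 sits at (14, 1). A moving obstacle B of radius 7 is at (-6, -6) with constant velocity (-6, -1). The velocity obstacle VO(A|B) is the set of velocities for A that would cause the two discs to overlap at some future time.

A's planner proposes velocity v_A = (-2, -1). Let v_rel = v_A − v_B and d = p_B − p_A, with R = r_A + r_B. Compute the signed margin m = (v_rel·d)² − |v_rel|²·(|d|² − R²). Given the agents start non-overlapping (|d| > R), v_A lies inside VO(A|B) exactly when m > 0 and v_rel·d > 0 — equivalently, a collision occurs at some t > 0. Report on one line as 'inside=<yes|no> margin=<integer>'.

d = (-20, -7),  |d|² = 449;  R = 5+7 = 12,  c = 449−12² = 305
v_rel = (4, 0),  |v_rel|² = 16;  v_rel·d = (4)·(-20) + (0)·(-7) = -80
16·t² + 160·t + 305 = 0  ⇒  m = (-80)² − 16·305 = 1520
m = 1520 > 0,  v_rel·d = -80 < 0  ⇒  outside

inside=no margin=1520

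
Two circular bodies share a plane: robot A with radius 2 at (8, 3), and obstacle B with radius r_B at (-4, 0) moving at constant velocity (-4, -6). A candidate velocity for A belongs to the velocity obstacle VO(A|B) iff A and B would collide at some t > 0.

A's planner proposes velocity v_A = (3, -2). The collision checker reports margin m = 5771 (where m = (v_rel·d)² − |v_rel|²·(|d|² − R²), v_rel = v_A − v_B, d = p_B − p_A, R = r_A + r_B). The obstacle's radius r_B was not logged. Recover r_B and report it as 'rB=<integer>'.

m = 5771
d = (-12, -3);  v_rel = (7, 4),  |v_rel|² = 65
v_rel×d = (7)·(-3) − (4)·(-12) = 27
since m = R²·65 − 27²:  R² = (729 + 5771) / 65 = 100
R = √100 = 10  ⇒  r_B = 10 − 2 = 8

rB=8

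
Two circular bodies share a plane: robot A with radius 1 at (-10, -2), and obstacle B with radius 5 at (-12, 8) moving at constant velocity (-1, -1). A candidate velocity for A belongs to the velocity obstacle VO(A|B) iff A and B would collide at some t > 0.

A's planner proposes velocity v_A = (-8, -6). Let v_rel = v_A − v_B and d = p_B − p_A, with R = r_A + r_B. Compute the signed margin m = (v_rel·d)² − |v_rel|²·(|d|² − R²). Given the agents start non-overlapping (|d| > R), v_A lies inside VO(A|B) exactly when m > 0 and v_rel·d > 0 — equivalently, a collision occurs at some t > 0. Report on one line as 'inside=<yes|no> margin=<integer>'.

d = (-2, 10),  |d|² = 104;  R = 1+5 = 6,  c = 104−6² = 68
v_rel = (-7, -5),  |v_rel|² = 74;  v_rel·d = (-7)·(-2) + (-5)·(10) = -36
74·t² + 72·t + 68 = 0  ⇒  m = (-36)² − 74·68 = -3736
m = -3736 < 0,  v_rel·d = -36 < 0  ⇒  outside

inside=no margin=-3736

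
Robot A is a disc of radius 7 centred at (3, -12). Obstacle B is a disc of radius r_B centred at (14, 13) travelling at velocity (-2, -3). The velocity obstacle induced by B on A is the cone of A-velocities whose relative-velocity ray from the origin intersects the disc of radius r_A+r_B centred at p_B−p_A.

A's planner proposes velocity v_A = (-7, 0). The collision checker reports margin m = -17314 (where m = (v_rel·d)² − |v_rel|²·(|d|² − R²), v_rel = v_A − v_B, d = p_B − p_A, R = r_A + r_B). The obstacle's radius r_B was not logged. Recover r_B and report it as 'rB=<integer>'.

m = -17314
d = (11, 25);  v_rel = (-5, 3),  |v_rel|² = 34
v_rel×d = (-5)·(25) − (3)·(11) = -158
since m = R²·34 − (-158)²:  R² = (24964 + -17314) / 34 = 225
R = √225 = 15  ⇒  r_B = 15 − 7 = 8

rB=8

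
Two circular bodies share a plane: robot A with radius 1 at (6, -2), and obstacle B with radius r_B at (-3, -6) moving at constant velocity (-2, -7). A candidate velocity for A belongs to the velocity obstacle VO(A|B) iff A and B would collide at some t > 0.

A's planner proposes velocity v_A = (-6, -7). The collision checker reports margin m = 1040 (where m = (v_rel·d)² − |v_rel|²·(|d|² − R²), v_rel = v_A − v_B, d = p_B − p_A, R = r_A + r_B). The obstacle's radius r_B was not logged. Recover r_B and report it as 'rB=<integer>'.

m = 1040
d = (-9, -4);  v_rel = (-4, 0),  |v_rel|² = 16
v_rel×d = (-4)·(-4) − (0)·(-9) = 16
since m = R²·16 − 16²:  R² = (256 + 1040) / 16 = 81
R = √81 = 9  ⇒  r_B = 9 − 1 = 8

rB=8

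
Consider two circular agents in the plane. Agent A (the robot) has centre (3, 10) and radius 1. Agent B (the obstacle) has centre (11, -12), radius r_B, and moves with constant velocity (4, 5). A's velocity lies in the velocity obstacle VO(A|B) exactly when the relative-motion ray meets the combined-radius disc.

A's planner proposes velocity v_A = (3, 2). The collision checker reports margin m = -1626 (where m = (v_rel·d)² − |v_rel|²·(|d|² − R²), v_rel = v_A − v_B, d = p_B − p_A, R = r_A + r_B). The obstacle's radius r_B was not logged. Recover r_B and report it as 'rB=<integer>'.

m = -1626
d = (8, -22);  v_rel = (-1, -3),  |v_rel|² = 10
v_rel×d = (-1)·(-22) − (-3)·(8) = 46
since m = R²·10 − 46²:  R² = (2116 + -1626) / 10 = 49
R = √49 = 7  ⇒  r_B = 7 − 1 = 6

rB=6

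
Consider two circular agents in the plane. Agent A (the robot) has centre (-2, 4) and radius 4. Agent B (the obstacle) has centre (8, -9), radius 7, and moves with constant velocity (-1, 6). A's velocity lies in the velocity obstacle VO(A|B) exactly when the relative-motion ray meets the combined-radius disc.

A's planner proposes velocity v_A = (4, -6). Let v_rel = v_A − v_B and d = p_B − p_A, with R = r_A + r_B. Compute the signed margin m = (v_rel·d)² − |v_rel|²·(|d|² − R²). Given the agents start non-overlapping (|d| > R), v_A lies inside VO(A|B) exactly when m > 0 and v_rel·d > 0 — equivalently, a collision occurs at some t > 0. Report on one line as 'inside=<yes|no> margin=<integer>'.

d = (10, -13),  |d|² = 269;  R = 4+7 = 11,  c = 269−11² = 148
v_rel = (5, -12),  |v_rel|² = 169;  v_rel·d = (5)·(10) + (-12)·(-13) = 206
169·t² − 412·t + 148 = 0  ⇒  m = 206² − 169·148 = 17424
m = 17424 > 0,  v_rel·d = 206 > 0  ⇒  inside

inside=yes margin=17424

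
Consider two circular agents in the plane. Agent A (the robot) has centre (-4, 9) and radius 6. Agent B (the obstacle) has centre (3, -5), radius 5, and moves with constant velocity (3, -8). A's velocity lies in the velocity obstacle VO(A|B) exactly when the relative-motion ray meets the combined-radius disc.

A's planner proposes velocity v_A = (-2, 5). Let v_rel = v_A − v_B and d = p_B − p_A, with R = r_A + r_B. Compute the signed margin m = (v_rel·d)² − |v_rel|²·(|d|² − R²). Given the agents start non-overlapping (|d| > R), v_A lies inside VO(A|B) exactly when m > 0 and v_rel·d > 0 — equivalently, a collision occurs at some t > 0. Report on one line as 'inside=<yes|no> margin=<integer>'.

d = (7, -14),  |d|² = 245;  R = 6+5 = 11,  c = 245−11² = 124
v_rel = (-5, 13),  |v_rel|² = 194;  v_rel·d = (-5)·(7) + (13)·(-14) = -217
194·t² + 434·t + 124 = 0  ⇒  m = (-217)² − 194·124 = 23033
m = 23033 > 0,  v_rel·d = -217 < 0  ⇒  outside

inside=no margin=23033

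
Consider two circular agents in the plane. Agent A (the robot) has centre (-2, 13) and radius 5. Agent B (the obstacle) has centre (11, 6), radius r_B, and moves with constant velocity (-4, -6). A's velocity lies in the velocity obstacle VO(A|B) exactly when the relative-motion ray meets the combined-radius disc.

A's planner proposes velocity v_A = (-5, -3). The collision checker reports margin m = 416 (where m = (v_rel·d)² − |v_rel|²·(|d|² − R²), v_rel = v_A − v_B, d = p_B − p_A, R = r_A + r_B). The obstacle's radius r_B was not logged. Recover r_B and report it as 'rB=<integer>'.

m = 416
d = (13, -7);  v_rel = (-1, 3),  |v_rel|² = 10
v_rel×d = (-1)·(-7) − (3)·(13) = -32
since m = R²·10 − (-32)²:  R² = (1024 + 416) / 10 = 144
R = √144 = 12  ⇒  r_B = 12 − 5 = 7

rB=7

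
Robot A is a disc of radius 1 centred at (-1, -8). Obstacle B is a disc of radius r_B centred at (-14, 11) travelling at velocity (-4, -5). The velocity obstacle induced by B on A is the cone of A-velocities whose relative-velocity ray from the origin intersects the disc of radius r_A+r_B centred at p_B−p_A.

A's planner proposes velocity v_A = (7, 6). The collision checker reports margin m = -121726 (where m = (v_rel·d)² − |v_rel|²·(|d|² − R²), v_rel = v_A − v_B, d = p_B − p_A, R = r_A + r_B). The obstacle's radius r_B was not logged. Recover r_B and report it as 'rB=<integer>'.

m = -121726
d = (-13, 19);  v_rel = (11, 11),  |v_rel|² = 242
v_rel×d = (11)·(19) − (11)·(-13) = 352
since m = R²·242 − 352²:  R² = (123904 + -121726) / 242 = 9
R = √9 = 3  ⇒  r_B = 3 − 1 = 2

rB=2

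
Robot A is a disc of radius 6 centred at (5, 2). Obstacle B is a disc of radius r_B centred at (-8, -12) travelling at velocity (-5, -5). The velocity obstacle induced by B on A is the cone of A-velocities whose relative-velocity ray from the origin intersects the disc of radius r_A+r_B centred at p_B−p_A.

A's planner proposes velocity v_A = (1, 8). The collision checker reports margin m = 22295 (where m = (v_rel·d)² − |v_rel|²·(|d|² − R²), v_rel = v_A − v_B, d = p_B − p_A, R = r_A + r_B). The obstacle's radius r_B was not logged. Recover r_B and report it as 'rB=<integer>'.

m = 22295
d = (-13, -14);  v_rel = (6, 13),  |v_rel|² = 205
v_rel×d = (6)·(-14) − (13)·(-13) = 85
since m = R²·205 − 85²:  R² = (7225 + 22295) / 205 = 144
R = √144 = 12  ⇒  r_B = 12 − 6 = 6

rB=6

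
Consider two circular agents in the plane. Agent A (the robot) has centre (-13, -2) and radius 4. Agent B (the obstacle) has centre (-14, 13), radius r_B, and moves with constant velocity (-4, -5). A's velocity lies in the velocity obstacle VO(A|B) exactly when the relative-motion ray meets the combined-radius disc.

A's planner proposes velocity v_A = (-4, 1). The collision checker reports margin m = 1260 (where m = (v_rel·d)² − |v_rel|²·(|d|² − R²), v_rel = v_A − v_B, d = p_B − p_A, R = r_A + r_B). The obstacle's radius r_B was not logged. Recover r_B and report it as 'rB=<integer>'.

m = 1260
d = (-1, 15);  v_rel = (0, 6),  |v_rel|² = 36
v_rel×d = (0)·(15) − (6)·(-1) = 6
since m = R²·36 − 6²:  R² = (36 + 1260) / 36 = 36
R = √36 = 6  ⇒  r_B = 6 − 4 = 2

rB=2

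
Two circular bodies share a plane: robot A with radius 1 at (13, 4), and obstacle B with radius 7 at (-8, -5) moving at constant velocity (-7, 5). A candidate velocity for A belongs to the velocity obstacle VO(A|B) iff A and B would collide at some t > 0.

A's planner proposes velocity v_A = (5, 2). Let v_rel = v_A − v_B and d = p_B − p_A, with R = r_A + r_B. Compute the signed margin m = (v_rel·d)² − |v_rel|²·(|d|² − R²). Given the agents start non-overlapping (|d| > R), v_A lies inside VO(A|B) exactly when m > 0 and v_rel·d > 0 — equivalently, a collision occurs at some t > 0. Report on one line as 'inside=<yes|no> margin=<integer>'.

d = (-21, -9),  |d|² = 522;  R = 1+7 = 8,  c = 522−8² = 458
v_rel = (12, -3),  |v_rel|² = 153;  v_rel·d = (12)·(-21) + (-3)·(-9) = -225
153·t² + 450·t + 458 = 0  ⇒  m = (-225)² − 153·458 = -19449
m = -19449 < 0,  v_rel·d = -225 < 0  ⇒  outside

inside=no margin=-19449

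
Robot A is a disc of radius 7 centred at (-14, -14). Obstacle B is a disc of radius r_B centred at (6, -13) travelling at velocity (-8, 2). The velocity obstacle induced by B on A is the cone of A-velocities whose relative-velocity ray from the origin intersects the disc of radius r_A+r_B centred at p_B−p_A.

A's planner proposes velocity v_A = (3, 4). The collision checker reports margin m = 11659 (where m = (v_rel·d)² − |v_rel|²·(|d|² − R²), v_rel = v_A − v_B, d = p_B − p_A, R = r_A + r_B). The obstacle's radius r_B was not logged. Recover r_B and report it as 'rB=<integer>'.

m = 11659
d = (20, 1);  v_rel = (11, 2),  |v_rel|² = 125
v_rel×d = (11)·(1) − (2)·(20) = -29
since m = R²·125 − (-29)²:  R² = (841 + 11659) / 125 = 100
R = √100 = 10  ⇒  r_B = 10 − 7 = 3

rB=3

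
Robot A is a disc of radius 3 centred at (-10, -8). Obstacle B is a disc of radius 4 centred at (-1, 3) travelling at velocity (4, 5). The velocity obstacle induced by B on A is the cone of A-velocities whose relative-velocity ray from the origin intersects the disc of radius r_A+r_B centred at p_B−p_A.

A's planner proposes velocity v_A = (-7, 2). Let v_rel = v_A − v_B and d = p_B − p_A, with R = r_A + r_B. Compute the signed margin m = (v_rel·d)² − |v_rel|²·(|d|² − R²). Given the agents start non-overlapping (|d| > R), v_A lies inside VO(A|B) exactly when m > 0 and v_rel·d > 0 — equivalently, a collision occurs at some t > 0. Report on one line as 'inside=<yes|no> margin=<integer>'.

d = (9, 11),  |d|² = 202;  R = 3+4 = 7,  c = 202−7² = 153
v_rel = (-11, -3),  |v_rel|² = 130;  v_rel·d = (-11)·(9) + (-3)·(11) = -132
130·t² + 264·t + 153 = 0  ⇒  m = (-132)² − 130·153 = -2466
m = -2466 < 0,  v_rel·d = -132 < 0  ⇒  outside

inside=no margin=-2466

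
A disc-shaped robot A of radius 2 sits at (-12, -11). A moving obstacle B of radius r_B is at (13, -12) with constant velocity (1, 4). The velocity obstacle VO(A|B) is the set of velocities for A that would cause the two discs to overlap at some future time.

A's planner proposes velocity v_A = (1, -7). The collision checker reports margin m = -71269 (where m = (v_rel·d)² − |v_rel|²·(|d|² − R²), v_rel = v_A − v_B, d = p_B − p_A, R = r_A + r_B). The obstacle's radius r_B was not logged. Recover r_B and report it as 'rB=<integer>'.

m = -71269
d = (25, -1);  v_rel = (0, -11),  |v_rel|² = 121
v_rel×d = (0)·(-1) − (-11)·(25) = 275
since m = R²·121 − 275²:  R² = (75625 + -71269) / 121 = 36
R = √36 = 6  ⇒  r_B = 6 − 2 = 4

rB=4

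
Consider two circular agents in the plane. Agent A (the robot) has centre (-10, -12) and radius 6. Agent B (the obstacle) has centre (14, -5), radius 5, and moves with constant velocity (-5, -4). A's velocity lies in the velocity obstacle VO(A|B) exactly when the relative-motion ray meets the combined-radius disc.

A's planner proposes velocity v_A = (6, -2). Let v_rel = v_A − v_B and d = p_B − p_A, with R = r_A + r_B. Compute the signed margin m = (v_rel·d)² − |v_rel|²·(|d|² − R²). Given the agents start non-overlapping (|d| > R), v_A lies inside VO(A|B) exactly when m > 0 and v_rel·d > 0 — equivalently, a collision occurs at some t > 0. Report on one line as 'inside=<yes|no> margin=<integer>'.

d = (24, 7),  |d|² = 625;  R = 6+5 = 11,  c = 625−11² = 504
v_rel = (11, 2),  |v_rel|² = 125;  v_rel·d = (11)·(24) + (2)·(7) = 278
125·t² − 556·t + 504 = 0  ⇒  m = 278² − 125·504 = 14284
m = 14284 > 0,  v_rel·d = 278 > 0  ⇒  inside

inside=yes margin=14284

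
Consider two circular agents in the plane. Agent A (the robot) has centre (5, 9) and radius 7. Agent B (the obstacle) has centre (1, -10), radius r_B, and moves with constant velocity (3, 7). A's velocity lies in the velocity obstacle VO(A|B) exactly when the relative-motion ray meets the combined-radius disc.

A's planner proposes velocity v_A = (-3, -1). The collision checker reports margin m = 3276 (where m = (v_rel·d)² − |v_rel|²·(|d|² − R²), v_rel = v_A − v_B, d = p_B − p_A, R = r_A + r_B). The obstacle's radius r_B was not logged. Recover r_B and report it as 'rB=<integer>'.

m = 3276
d = (-4, -19);  v_rel = (-6, -8),  |v_rel|² = 100
v_rel×d = (-6)·(-19) − (-8)·(-4) = 82
since m = R²·100 − 82²:  R² = (6724 + 3276) / 100 = 100
R = √100 = 10  ⇒  r_B = 10 − 7 = 3

rB=3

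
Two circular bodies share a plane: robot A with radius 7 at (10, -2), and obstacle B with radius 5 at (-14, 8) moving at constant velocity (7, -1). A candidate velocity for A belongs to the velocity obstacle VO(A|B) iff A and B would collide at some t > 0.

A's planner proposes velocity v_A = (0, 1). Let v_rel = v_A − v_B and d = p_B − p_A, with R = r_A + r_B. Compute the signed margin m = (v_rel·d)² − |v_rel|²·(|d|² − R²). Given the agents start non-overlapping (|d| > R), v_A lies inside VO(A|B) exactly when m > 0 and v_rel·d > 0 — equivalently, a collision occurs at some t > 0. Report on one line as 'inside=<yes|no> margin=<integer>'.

d = (-24, 10),  |d|² = 676;  R = 7+5 = 12,  c = 676−12² = 532
v_rel = (-7, 2),  |v_rel|² = 53;  v_rel·d = (-7)·(-24) + (2)·(10) = 188
53·t² − 376·t + 532 = 0  ⇒  m = 188² − 53·532 = 7148
m = 7148 > 0,  v_rel·d = 188 > 0  ⇒  inside

inside=yes margin=7148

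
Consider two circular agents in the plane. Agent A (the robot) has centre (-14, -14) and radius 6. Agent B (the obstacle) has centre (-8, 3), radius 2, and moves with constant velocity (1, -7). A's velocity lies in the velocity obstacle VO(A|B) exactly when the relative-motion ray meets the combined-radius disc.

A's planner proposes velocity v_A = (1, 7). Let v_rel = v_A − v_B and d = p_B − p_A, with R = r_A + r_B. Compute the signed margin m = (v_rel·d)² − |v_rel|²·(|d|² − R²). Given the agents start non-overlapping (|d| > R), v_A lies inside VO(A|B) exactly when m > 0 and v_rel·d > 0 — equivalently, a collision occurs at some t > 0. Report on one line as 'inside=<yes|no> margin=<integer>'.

d = (6, 17),  |d|² = 325;  R = 6+2 = 8,  c = 325−8² = 261
v_rel = (0, 14),  |v_rel|² = 196;  v_rel·d = (0)·(6) + (14)·(17) = 238
196·t² − 476·t + 261 = 0  ⇒  m = 238² − 196·261 = 5488
m = 5488 > 0,  v_rel·d = 238 > 0  ⇒  inside

inside=yes margin=5488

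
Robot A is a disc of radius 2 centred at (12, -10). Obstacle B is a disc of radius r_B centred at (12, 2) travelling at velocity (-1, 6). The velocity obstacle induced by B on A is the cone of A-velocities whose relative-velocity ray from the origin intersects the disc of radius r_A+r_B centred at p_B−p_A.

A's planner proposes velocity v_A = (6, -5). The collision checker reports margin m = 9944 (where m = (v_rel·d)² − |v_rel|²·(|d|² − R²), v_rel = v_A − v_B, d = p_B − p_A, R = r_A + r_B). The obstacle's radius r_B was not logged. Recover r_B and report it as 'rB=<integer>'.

m = 9944
d = (0, 12);  v_rel = (7, -11),  |v_rel|² = 170
v_rel×d = (7)·(12) − (-11)·(0) = 84
since m = R²·170 − 84²:  R² = (7056 + 9944) / 170 = 100
R = √100 = 10  ⇒  r_B = 10 − 2 = 8

rB=8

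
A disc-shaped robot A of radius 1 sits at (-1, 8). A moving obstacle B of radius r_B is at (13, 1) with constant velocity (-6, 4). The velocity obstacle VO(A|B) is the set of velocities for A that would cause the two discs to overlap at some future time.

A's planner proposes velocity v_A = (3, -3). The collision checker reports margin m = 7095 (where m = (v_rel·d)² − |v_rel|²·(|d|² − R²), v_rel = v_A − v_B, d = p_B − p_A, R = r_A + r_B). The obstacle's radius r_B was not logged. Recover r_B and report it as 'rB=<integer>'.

m = 7095
d = (14, -7);  v_rel = (9, -7),  |v_rel|² = 130
v_rel×d = (9)·(-7) − (-7)·(14) = 35
since m = R²·130 − 35²:  R² = (1225 + 7095) / 130 = 64
R = √64 = 8  ⇒  r_B = 8 − 1 = 7

rB=7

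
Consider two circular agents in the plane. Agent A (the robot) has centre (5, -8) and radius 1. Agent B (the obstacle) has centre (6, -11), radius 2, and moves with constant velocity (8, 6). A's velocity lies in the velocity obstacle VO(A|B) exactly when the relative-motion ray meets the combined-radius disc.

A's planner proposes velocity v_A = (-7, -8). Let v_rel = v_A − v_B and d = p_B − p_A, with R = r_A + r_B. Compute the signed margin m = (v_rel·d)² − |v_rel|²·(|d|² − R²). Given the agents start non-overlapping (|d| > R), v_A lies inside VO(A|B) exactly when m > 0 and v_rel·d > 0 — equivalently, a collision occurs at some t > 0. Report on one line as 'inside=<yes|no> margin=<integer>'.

d = (1, -3),  |d|² = 10;  R = 1+2 = 3,  c = 10−3² = 1
v_rel = (-15, -14),  |v_rel|² = 421;  v_rel·d = (-15)·(1) + (-14)·(-3) = 27
421·t² − 54·t + 1 = 0  ⇒  m = 27² − 421·1 = 308
m = 308 > 0,  v_rel·d = 27 > 0  ⇒  inside

inside=yes margin=308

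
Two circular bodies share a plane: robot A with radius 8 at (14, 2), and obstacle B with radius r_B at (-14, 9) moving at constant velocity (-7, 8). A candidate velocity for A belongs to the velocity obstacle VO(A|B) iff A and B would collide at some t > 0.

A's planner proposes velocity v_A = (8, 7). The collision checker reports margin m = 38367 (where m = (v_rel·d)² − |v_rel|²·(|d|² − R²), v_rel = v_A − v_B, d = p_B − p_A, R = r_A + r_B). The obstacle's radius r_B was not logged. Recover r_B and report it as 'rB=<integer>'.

m = 38367
d = (-28, 7);  v_rel = (15, -1),  |v_rel|² = 226
v_rel×d = (15)·(7) − (-1)·(-28) = 77
since m = R²·226 − 77²:  R² = (5929 + 38367) / 226 = 196
R = √196 = 14  ⇒  r_B = 14 − 8 = 6

rB=6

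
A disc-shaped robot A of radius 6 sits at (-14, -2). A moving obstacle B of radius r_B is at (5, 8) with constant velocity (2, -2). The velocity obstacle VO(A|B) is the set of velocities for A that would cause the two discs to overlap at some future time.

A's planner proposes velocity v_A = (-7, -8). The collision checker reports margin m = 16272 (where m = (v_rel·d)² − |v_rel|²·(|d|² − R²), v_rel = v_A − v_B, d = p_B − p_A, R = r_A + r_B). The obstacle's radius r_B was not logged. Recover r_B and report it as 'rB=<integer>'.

m = 16272
d = (19, 10);  v_rel = (-9, -6),  |v_rel|² = 117
v_rel×d = (-9)·(10) − (-6)·(19) = 24
since m = R²·117 − 24²:  R² = (576 + 16272) / 117 = 144
R = √144 = 12  ⇒  r_B = 12 − 6 = 6

rB=6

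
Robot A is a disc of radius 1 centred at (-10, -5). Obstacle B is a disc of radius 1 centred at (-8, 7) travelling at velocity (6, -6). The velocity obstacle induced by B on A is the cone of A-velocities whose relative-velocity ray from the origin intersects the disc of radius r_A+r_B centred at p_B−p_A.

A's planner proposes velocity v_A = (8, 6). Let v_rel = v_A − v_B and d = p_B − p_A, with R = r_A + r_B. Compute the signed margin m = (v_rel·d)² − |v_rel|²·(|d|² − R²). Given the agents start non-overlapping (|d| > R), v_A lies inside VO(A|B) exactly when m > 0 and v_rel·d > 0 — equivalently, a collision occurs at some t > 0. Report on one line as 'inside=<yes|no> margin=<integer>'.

d = (2, 12),  |d|² = 148;  R = 1+1 = 2,  c = 148−2² = 144
v_rel = (2, 12),  |v_rel|² = 148;  v_rel·d = (2)·(2) + (12)·(12) = 148
148·t² − 296·t + 144 = 0  ⇒  m = 148² − 148·144 = 592
m = 592 > 0,  v_rel·d = 148 > 0  ⇒  inside

inside=yes margin=592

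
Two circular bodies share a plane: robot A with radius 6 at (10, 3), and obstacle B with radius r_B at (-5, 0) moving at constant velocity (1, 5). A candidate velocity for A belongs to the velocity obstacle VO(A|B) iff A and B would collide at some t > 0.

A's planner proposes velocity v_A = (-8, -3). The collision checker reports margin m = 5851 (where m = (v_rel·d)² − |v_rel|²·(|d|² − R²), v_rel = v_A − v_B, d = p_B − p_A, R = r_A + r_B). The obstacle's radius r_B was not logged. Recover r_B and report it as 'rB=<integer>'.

m = 5851
d = (-15, -3);  v_rel = (-9, -8),  |v_rel|² = 145
v_rel×d = (-9)·(-3) − (-8)·(-15) = -93
since m = R²·145 − (-93)²:  R² = (8649 + 5851) / 145 = 100
R = √100 = 10  ⇒  r_B = 10 − 6 = 4

rB=4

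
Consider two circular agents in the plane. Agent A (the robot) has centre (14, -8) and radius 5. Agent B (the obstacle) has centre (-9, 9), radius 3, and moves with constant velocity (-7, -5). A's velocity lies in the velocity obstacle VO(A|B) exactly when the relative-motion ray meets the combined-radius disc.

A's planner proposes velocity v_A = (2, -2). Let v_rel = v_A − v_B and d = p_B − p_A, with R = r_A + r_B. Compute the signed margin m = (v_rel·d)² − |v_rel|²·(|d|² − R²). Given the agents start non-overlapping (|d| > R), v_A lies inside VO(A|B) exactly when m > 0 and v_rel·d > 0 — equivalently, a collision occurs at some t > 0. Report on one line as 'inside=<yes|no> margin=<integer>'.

d = (-23, 17),  |d|² = 818;  R = 5+3 = 8,  c = 818−8² = 754
v_rel = (9, 3),  |v_rel|² = 90;  v_rel·d = (9)·(-23) + (3)·(17) = -156
90·t² + 312·t + 754 = 0  ⇒  m = (-156)² − 90·754 = -43524
m = -43524 < 0,  v_rel·d = -156 < 0  ⇒  outside

inside=no margin=-43524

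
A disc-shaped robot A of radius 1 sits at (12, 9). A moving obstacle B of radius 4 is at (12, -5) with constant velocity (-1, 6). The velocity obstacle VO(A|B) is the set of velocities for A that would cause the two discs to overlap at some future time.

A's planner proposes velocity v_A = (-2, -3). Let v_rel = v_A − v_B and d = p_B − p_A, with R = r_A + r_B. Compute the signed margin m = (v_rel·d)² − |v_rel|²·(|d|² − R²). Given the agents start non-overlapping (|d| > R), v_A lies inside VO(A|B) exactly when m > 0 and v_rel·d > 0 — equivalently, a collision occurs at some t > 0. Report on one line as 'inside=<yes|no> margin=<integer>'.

d = (0, -14),  |d|² = 196;  R = 1+4 = 5,  c = 196−5² = 171
v_rel = (-1, -9),  |v_rel|² = 82;  v_rel·d = (-1)·(0) + (-9)·(-14) = 126
82·t² − 252·t + 171 = 0  ⇒  m = 126² − 82·171 = 1854
m = 1854 > 0,  v_rel·d = 126 > 0  ⇒  inside

inside=yes margin=1854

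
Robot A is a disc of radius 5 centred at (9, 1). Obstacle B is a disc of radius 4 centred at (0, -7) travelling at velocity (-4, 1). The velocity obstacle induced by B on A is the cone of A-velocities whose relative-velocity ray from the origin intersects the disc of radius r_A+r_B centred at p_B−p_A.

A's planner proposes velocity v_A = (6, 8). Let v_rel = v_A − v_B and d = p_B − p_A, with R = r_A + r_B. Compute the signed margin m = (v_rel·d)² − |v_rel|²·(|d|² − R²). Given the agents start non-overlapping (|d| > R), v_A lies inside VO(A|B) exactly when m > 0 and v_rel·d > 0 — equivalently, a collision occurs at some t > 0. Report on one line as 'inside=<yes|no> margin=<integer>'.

d = (-9, -8),  |d|² = 145;  R = 5+4 = 9,  c = 145−9² = 64
v_rel = (10, 7),  |v_rel|² = 149;  v_rel·d = (10)·(-9) + (7)·(-8) = -146
149·t² + 292·t + 64 = 0  ⇒  m = (-146)² − 149·64 = 11780
m = 11780 > 0,  v_rel·d = -146 < 0  ⇒  outside

inside=no margin=11780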